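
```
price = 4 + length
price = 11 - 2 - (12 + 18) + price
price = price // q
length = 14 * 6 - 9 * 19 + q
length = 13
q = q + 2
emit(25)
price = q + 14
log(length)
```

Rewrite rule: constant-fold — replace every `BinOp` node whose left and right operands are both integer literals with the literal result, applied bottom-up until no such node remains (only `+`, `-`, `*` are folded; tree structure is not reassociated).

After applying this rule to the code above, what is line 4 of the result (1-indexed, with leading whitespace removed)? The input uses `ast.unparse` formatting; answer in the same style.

Transformed code:
price = 4 + length
price = -21 + price
price = price // q
length = -87 + q
length = 13
q = q + 2
emit(25)
price = q + 14
log(length)

length = -87 + q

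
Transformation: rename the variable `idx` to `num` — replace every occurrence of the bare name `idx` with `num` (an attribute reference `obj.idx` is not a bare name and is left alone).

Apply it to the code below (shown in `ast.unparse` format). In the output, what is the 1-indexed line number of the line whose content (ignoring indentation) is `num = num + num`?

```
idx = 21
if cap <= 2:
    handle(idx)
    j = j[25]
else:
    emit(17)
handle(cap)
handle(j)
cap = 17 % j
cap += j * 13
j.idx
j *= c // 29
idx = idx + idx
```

13

Transformed code:
num = 21
if cap <= 2:
    handle(num)
    j = j[25]
else:
    emit(17)
handle(cap)
handle(j)
cap = 17 % j
cap += j * 13
j.idx
j *= c // 29
num = num + num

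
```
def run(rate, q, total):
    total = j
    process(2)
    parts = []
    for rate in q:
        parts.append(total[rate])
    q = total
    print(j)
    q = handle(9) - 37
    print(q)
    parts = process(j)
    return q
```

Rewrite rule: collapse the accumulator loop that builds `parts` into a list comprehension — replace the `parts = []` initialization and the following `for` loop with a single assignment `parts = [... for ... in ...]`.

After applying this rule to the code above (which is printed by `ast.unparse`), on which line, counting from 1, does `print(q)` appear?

Transformed code:
def run(rate, q, total):
    total = j
    process(2)
    parts = [total[rate] for rate in q]
    q = total
    print(j)
    q = handle(9) - 37
    print(q)
    parts = process(j)
    return q

8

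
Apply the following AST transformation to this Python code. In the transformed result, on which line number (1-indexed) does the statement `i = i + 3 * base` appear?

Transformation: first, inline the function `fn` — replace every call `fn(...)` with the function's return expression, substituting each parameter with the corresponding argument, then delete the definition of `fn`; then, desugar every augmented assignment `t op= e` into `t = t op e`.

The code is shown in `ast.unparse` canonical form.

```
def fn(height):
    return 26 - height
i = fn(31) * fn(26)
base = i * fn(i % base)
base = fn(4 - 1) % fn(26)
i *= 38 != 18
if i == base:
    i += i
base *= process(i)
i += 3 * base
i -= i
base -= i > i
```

8

Transformed code:
i = (26 - 31) * (26 - 26)
base = i * (26 - i % base)
base = (26 - (4 - 1)) % (26 - 26)
i = i * (38 != 18)
if i == base:
    i = i + i
base = base * process(i)
i = i + 3 * base
i = i - i
base = base - (i > i)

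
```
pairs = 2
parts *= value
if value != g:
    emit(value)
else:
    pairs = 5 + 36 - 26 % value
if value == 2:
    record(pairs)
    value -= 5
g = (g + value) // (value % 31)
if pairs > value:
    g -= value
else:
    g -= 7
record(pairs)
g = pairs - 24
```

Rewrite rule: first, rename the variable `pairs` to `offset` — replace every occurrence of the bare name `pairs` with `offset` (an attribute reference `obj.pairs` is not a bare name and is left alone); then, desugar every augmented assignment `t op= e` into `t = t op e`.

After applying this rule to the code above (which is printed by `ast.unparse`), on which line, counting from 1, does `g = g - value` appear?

12

Transformed code:
offset = 2
parts = parts * value
if value != g:
    emit(value)
else:
    offset = 5 + 36 - 26 % value
if value == 2:
    record(offset)
    value = value - 5
g = (g + value) // (value % 31)
if offset > value:
    g = g - value
else:
    g = g - 7
record(offset)
g = offset - 24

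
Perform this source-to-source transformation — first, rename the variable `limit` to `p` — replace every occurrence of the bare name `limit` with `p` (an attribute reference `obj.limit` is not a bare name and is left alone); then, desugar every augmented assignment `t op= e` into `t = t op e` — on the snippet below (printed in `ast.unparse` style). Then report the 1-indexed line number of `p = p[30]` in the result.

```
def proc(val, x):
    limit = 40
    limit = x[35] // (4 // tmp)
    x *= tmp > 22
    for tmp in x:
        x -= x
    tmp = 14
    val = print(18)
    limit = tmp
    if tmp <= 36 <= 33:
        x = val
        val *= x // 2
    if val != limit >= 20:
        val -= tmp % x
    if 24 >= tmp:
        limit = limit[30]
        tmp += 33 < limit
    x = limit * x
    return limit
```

16

Transformed code:
def proc(val, x):
    p = 40
    p = x[35] // (4 // tmp)
    x = x * (tmp > 22)
    for tmp in x:
        x = x - x
    tmp = 14
    val = print(18)
    p = tmp
    if tmp <= 36 <= 33:
        x = val
        val = val * (x // 2)
    if val != p >= 20:
        val = val - tmp % x
    if 24 >= tmp:
        p = p[30]
        tmp = tmp + (33 < p)
    x = p * x
    return p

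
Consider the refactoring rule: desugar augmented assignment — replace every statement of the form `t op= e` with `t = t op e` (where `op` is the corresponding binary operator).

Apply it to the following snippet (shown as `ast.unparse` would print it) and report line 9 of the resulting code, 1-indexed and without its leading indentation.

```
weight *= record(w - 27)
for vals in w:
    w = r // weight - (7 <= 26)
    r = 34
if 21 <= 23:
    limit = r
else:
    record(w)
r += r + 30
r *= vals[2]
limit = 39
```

Transformed code:
weight = weight * record(w - 27)
for vals in w:
    w = r // weight - (7 <= 26)
    r = 34
if 21 <= 23:
    limit = r
else:
    record(w)
r = r + (r + 30)
r = r * vals[2]
limit = 39

r = r + (r + 30)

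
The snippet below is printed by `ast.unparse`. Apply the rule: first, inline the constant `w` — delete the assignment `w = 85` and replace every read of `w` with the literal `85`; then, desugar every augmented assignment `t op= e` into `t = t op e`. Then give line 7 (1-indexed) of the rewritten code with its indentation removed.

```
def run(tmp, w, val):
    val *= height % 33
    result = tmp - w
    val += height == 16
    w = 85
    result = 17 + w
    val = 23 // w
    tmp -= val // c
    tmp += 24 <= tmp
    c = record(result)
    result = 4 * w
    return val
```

Transformed code:
def run(tmp, w, val):
    val = val * (height % 33)
    result = tmp - 85
    val = val + (height == 16)
    result = 17 + 85
    val = 23 // 85
    tmp = tmp - val // c
    tmp = tmp + (24 <= tmp)
    c = record(result)
    result = 4 * 85
    return val

tmp = tmp - val // c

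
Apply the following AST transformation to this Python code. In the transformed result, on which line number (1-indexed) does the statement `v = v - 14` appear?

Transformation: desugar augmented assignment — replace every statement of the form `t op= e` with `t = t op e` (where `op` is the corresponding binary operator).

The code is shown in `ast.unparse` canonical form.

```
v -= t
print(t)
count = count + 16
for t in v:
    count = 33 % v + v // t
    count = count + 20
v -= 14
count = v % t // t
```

Transformed code:
v = v - t
print(t)
count = count + 16
for t in v:
    count = 33 % v + v // t
    count = count + 20
v = v - 14
count = v % t // t

7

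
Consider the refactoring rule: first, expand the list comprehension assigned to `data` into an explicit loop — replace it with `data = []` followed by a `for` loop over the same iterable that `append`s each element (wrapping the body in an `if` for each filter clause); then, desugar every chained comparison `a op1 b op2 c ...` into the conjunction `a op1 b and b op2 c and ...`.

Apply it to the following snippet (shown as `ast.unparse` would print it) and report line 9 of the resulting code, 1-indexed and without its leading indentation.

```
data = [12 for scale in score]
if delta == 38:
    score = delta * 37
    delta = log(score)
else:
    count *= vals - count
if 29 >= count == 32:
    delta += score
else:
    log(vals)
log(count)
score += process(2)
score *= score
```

Transformed code:
data = []
for scale in score:
    data.append(12)
if delta == 38:
    score = delta * 37
    delta = log(score)
else:
    count *= vals - count
if 29 >= count and count == 32:
    delta += score
else:
    log(vals)
log(count)
score += process(2)
score *= score

if 29 >= count and count == 32:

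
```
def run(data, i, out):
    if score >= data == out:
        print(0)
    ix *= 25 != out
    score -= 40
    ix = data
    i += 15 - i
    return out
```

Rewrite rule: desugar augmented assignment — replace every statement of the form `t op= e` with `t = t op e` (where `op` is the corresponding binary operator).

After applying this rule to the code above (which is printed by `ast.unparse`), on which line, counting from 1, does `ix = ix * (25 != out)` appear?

4

Transformed code:
def run(data, i, out):
    if score >= data == out:
        print(0)
    ix = ix * (25 != out)
    score = score - 40
    ix = data
    i = i + (15 - i)
    return out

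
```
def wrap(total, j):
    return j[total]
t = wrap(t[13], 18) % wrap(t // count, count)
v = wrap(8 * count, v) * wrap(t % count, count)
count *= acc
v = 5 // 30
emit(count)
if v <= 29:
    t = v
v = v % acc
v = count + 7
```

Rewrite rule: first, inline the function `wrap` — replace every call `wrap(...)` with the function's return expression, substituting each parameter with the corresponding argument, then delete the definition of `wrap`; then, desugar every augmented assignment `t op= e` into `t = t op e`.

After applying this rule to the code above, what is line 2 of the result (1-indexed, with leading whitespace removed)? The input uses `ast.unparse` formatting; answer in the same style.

Transformed code:
t = 18[t[13]] % count[t // count]
v = v[8 * count] * count[t % count]
count = count * acc
v = 5 // 30
emit(count)
if v <= 29:
    t = v
v = v % acc
v = count + 7

v = v[8 * count] * count[t % count]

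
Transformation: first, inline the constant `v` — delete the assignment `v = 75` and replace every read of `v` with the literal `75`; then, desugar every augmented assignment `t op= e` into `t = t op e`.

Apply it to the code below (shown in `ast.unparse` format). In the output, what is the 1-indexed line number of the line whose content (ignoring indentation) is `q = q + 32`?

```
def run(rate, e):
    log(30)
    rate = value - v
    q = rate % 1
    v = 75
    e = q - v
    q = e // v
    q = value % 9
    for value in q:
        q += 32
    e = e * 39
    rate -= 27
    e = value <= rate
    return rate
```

Transformed code:
def run(rate, e):
    log(30)
    rate = value - 75
    q = rate % 1
    e = q - 75
    q = e // 75
    q = value % 9
    for value in q:
        q = q + 32
    e = e * 39
    rate = rate - 27
    e = value <= rate
    return rate

9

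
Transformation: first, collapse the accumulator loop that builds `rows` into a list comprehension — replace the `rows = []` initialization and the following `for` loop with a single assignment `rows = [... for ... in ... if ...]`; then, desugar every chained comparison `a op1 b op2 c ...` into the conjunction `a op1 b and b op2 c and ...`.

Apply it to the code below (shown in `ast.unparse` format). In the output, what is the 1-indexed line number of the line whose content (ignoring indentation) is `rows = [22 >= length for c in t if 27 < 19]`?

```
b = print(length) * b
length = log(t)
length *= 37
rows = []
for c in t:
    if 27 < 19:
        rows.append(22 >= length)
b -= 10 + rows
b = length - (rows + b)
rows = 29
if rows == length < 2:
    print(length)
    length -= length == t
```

Transformed code:
b = print(length) * b
length = log(t)
length *= 37
rows = [22 >= length for c in t if 27 < 19]
b -= 10 + rows
b = length - (rows + b)
rows = 29
if rows == length and length < 2:
    print(length)
    length -= length == t

4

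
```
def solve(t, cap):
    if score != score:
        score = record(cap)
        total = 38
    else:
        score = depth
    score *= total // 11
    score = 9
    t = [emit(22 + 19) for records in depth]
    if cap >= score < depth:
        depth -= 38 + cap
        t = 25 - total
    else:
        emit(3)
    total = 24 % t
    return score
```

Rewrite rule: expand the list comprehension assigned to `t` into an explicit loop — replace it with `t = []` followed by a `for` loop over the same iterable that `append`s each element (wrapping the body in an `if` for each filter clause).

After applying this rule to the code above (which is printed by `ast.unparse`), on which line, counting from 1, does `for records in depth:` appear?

Transformed code:
def solve(t, cap):
    if score != score:
        score = record(cap)
        total = 38
    else:
        score = depth
    score *= total // 11
    score = 9
    t = []
    for records in depth:
        t.append(emit(22 + 19))
    if cap >= score < depth:
        depth -= 38 + cap
        t = 25 - total
    else:
        emit(3)
    total = 24 % t
    return score

10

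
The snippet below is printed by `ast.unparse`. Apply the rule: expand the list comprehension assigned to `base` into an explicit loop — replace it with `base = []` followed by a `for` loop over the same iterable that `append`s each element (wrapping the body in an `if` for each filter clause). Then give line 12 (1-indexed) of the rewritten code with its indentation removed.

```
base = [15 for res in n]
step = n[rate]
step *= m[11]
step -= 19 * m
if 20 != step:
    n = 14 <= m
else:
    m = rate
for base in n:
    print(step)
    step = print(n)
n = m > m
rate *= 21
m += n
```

print(step)

Transformed code:
base = []
for res in n:
    base.append(15)
step = n[rate]
step *= m[11]
step -= 19 * m
if 20 != step:
    n = 14 <= m
else:
    m = rate
for base in n:
    print(step)
    step = print(n)
n = m > m
rate *= 21
m += n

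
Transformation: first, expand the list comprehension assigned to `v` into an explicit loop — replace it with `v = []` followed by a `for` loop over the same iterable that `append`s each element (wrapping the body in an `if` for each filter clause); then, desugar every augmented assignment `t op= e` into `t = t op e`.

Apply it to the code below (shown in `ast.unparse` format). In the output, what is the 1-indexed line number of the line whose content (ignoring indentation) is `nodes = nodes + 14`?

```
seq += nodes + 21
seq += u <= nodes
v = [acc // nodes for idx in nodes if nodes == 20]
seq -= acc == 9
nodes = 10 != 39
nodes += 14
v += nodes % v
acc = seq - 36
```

Transformed code:
seq = seq + (nodes + 21)
seq = seq + (u <= nodes)
v = []
for idx in nodes:
    if nodes == 20:
        v.append(acc // nodes)
seq = seq - (acc == 9)
nodes = 10 != 39
nodes = nodes + 14
v = v + nodes % v
acc = seq - 36

9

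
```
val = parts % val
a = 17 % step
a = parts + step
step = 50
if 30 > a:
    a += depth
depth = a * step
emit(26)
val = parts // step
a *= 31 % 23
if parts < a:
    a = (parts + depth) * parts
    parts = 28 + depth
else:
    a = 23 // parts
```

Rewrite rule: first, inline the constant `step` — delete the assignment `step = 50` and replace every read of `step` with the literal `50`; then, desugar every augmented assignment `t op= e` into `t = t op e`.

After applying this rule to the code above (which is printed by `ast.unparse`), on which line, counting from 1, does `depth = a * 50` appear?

Transformed code:
val = parts % val
a = 17 % 50
a = parts + 50
if 30 > a:
    a = a + depth
depth = a * 50
emit(26)
val = parts // 50
a = a * (31 % 23)
if parts < a:
    a = (parts + depth) * parts
    parts = 28 + depth
else:
    a = 23 // parts

6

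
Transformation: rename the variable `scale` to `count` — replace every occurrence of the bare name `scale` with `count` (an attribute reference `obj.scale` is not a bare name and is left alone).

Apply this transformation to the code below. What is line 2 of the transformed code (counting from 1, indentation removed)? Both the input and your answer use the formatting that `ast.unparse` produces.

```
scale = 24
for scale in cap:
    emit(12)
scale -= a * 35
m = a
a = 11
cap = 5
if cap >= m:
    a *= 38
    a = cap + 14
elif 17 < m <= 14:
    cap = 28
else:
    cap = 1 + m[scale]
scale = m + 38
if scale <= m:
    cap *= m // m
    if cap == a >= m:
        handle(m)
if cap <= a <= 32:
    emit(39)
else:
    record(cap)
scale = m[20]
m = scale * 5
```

Transformed code:
count = 24
for count in cap:
    emit(12)
count -= a * 35
m = a
a = 11
cap = 5
if cap >= m:
    a *= 38
    a = cap + 14
elif 17 < m <= 14:
    cap = 28
else:
    cap = 1 + m[count]
count = m + 38
if count <= m:
    cap *= m // m
    if cap == a >= m:
        handle(m)
if cap <= a <= 32:
    emit(39)
else:
    record(cap)
count = m[20]
m = count * 5

for count in cap:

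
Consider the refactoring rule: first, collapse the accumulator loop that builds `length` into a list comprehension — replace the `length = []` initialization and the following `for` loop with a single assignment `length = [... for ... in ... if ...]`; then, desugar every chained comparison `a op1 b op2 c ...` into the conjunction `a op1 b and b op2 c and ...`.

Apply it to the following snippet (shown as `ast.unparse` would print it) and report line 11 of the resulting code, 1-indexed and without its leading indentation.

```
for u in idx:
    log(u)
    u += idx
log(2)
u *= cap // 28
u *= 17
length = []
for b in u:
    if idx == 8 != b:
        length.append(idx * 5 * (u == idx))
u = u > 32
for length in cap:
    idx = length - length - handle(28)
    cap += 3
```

Transformed code:
for u in idx:
    log(u)
    u += idx
log(2)
u *= cap // 28
u *= 17
length = [idx * 5 * (u == idx) for b in u if idx == 8 and 8 != b]
u = u > 32
for length in cap:
    idx = length - length - handle(28)
    cap += 3

cap += 3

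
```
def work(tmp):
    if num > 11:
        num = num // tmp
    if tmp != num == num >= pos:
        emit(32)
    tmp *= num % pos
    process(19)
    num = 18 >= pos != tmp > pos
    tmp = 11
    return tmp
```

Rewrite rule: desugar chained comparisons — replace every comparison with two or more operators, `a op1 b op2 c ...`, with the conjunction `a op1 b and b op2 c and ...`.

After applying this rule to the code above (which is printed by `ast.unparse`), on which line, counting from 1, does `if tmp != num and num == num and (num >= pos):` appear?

4

Transformed code:
def work(tmp):
    if num > 11:
        num = num // tmp
    if tmp != num and num == num and (num >= pos):
        emit(32)
    tmp *= num % pos
    process(19)
    num = 18 >= pos and pos != tmp and (tmp > pos)
    tmp = 11
    return tmp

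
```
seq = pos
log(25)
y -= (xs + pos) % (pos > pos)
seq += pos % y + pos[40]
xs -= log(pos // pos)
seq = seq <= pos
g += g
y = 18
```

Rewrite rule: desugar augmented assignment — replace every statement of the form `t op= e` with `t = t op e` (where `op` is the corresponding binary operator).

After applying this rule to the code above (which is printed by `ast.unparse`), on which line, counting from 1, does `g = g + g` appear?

7

Transformed code:
seq = pos
log(25)
y = y - (xs + pos) % (pos > pos)
seq = seq + (pos % y + pos[40])
xs = xs - log(pos // pos)
seq = seq <= pos
g = g + g
y = 18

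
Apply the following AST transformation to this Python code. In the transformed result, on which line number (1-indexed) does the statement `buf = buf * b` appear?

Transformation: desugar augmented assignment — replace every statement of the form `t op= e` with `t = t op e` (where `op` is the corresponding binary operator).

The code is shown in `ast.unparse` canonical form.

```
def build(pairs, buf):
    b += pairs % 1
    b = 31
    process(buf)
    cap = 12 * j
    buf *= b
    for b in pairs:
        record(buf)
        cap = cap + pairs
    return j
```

6

Transformed code:
def build(pairs, buf):
    b = b + pairs % 1
    b = 31
    process(buf)
    cap = 12 * j
    buf = buf * b
    for b in pairs:
        record(buf)
        cap = cap + pairs
    return j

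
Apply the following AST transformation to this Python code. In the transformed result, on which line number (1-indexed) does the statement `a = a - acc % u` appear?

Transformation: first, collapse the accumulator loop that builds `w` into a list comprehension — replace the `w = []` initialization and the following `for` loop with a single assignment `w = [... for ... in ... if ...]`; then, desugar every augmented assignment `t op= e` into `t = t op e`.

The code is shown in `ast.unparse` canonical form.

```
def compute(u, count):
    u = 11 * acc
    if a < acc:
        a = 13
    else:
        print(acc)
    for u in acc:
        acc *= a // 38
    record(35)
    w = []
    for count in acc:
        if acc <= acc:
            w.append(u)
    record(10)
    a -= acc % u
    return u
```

12

Transformed code:
def compute(u, count):
    u = 11 * acc
    if a < acc:
        a = 13
    else:
        print(acc)
    for u in acc:
        acc = acc * (a // 38)
    record(35)
    w = [u for count in acc if acc <= acc]
    record(10)
    a = a - acc % u
    return u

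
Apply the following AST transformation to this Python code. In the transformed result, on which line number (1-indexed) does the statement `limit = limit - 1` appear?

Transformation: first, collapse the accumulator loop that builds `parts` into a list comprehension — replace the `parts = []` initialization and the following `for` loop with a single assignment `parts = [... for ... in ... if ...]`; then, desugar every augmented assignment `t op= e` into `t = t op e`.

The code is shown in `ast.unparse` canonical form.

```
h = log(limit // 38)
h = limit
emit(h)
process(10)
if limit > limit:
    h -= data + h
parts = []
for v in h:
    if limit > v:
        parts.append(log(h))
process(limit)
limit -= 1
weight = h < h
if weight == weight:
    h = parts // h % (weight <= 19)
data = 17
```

Transformed code:
h = log(limit // 38)
h = limit
emit(h)
process(10)
if limit > limit:
    h = h - (data + h)
parts = [log(h) for v in h if limit > v]
process(limit)
limit = limit - 1
weight = h < h
if weight == weight:
    h = parts // h % (weight <= 19)
data = 17

9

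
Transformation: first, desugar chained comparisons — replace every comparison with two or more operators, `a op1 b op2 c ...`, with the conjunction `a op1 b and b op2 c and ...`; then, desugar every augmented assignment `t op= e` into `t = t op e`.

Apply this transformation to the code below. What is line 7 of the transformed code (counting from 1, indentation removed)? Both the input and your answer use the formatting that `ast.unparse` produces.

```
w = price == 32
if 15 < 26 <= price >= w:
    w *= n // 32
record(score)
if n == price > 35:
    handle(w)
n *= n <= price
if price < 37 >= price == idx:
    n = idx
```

n = n * (n <= price)

Transformed code:
w = price == 32
if 15 < 26 and 26 <= price and (price >= w):
    w = w * (n // 32)
record(score)
if n == price and price > 35:
    handle(w)
n = n * (n <= price)
if price < 37 and 37 >= price and (price == idx):
    n = idx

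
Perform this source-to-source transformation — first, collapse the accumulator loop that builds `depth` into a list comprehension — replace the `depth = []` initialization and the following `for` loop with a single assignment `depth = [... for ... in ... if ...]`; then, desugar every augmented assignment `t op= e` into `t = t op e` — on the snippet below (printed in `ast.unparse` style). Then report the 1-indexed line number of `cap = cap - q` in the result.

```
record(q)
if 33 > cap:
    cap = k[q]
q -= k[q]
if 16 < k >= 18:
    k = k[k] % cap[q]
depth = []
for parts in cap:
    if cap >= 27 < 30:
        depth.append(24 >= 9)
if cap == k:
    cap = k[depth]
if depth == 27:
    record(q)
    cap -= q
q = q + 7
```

Transformed code:
record(q)
if 33 > cap:
    cap = k[q]
q = q - k[q]
if 16 < k >= 18:
    k = k[k] % cap[q]
depth = [24 >= 9 for parts in cap if cap >= 27 < 30]
if cap == k:
    cap = k[depth]
if depth == 27:
    record(q)
    cap = cap - q
q = q + 7

12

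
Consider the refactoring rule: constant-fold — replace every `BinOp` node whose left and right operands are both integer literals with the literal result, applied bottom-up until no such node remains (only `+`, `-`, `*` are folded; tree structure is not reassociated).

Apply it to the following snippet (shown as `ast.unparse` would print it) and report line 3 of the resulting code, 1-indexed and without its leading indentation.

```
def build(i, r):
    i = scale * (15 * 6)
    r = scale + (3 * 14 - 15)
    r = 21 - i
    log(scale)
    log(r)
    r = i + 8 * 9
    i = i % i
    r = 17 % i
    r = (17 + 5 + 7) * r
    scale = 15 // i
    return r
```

r = scale + 27

Transformed code:
def build(i, r):
    i = scale * 90
    r = scale + 27
    r = 21 - i
    log(scale)
    log(r)
    r = i + 72
    i = i % i
    r = 17 % i
    r = 29 * r
    scale = 15 // i
    return r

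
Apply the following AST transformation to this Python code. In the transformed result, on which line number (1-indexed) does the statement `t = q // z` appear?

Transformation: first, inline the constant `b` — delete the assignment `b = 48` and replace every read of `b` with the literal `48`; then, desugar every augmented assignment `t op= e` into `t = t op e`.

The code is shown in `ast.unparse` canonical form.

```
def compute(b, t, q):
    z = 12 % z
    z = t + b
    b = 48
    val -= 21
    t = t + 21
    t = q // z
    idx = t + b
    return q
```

6

Transformed code:
def compute(b, t, q):
    z = 12 % z
    z = t + 48
    val = val - 21
    t = t + 21
    t = q // z
    idx = t + 48
    return q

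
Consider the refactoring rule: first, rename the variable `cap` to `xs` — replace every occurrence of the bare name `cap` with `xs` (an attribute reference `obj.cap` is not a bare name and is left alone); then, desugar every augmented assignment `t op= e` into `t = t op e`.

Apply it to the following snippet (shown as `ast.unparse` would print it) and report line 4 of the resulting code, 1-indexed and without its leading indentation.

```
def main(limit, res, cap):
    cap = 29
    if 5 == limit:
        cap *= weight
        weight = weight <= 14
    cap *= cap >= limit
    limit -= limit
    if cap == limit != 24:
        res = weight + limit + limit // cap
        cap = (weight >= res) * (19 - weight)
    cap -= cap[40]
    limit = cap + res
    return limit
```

xs = xs * weight

Transformed code:
def main(limit, res, xs):
    xs = 29
    if 5 == limit:
        xs = xs * weight
        weight = weight <= 14
    xs = xs * (xs >= limit)
    limit = limit - limit
    if xs == limit != 24:
        res = weight + limit + limit // xs
        xs = (weight >= res) * (19 - weight)
    xs = xs - xs[40]
    limit = xs + res
    return limit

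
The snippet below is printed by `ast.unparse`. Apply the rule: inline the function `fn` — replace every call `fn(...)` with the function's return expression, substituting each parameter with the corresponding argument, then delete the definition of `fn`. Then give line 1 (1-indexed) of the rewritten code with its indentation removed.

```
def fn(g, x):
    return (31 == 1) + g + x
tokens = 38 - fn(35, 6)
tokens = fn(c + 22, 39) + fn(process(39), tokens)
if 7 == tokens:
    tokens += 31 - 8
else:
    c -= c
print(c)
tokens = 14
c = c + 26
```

Transformed code:
tokens = 38 - ((31 == 1) + 35 + 6)
tokens = (31 == 1) + (c + 22) + 39 + ((31 == 1) + process(39) + tokens)
if 7 == tokens:
    tokens += 31 - 8
else:
    c -= c
print(c)
tokens = 14
c = c + 26

tokens = 38 - ((31 == 1) + 35 + 6)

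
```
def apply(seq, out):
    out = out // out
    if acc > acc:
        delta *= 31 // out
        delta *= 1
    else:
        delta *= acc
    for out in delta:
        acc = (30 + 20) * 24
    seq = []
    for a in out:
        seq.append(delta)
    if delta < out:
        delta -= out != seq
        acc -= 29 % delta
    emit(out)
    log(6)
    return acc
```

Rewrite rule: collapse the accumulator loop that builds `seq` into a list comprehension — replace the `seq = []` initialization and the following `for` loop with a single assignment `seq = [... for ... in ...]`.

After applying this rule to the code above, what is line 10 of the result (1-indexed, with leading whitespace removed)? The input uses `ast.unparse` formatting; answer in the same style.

Transformed code:
def apply(seq, out):
    out = out // out
    if acc > acc:
        delta *= 31 // out
        delta *= 1
    else:
        delta *= acc
    for out in delta:
        acc = (30 + 20) * 24
    seq = [delta for a in out]
    if delta < out:
        delta -= out != seq
        acc -= 29 % delta
    emit(out)
    log(6)
    return acc

seq = [delta for a in out]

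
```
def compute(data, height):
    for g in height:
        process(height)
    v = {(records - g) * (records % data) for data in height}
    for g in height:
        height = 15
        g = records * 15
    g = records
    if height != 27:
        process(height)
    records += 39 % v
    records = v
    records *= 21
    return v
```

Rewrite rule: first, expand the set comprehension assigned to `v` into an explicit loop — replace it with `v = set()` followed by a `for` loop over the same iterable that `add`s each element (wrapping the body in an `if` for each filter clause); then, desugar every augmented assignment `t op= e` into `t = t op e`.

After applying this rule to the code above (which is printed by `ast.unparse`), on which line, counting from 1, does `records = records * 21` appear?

15

Transformed code:
def compute(data, height):
    for g in height:
        process(height)
    v = set()
    for data in height:
        v.add((records - g) * (records % data))
    for g in height:
        height = 15
        g = records * 15
    g = records
    if height != 27:
        process(height)
    records = records + 39 % v
    records = v
    records = records * 21
    return v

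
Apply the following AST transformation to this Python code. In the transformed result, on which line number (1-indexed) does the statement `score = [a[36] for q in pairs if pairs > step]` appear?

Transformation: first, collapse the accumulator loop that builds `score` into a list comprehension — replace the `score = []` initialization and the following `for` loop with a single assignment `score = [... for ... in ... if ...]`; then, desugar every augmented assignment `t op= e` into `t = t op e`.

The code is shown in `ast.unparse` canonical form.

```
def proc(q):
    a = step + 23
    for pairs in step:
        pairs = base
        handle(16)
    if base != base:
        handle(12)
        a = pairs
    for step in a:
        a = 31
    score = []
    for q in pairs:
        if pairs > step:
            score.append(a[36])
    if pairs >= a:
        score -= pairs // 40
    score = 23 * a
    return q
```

11

Transformed code:
def proc(q):
    a = step + 23
    for pairs in step:
        pairs = base
        handle(16)
    if base != base:
        handle(12)
        a = pairs
    for step in a:
        a = 31
    score = [a[36] for q in pairs if pairs > step]
    if pairs >= a:
        score = score - pairs // 40
    score = 23 * a
    return q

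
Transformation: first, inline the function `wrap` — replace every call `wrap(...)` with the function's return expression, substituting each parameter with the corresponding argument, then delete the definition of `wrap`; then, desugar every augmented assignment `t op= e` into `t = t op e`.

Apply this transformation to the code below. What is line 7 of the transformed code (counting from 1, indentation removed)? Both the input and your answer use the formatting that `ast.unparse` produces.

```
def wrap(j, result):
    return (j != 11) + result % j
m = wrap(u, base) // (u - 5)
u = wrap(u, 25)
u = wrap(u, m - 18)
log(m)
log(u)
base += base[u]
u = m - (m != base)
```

Transformed code:
m = ((u != 11) + base % u) // (u - 5)
u = (u != 11) + 25 % u
u = (u != 11) + (m - 18) % u
log(m)
log(u)
base = base + base[u]
u = m - (m != base)

u = m - (m != base)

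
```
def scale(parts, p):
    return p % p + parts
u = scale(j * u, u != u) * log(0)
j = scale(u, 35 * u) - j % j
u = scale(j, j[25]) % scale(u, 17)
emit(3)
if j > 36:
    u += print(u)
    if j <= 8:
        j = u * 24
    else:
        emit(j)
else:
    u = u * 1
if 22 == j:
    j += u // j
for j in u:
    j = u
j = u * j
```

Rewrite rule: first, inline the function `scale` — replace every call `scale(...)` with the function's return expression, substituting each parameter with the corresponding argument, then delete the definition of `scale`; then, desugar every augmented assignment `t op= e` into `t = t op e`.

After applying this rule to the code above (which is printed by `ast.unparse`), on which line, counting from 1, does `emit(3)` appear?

4

Transformed code:
u = ((u != u) % (u != u) + j * u) * log(0)
j = 35 * u % (35 * u) + u - j % j
u = (j[25] % j[25] + j) % (17 % 17 + u)
emit(3)
if j > 36:
    u = u + print(u)
    if j <= 8:
        j = u * 24
    else:
        emit(j)
else:
    u = u * 1
if 22 == j:
    j = j + u // j
for j in u:
    j = u
j = u * j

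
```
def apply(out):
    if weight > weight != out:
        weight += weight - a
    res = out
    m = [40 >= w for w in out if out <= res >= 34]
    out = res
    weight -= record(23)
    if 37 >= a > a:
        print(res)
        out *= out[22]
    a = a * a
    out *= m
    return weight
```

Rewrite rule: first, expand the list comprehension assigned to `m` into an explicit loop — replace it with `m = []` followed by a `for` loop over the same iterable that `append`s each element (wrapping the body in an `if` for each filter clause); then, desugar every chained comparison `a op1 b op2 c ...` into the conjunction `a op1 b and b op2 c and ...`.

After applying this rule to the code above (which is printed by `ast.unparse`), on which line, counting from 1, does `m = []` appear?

5

Transformed code:
def apply(out):
    if weight > weight and weight != out:
        weight += weight - a
    res = out
    m = []
    for w in out:
        if out <= res and res >= 34:
            m.append(40 >= w)
    out = res
    weight -= record(23)
    if 37 >= a and a > a:
        print(res)
        out *= out[22]
    a = a * a
    out *= m
    return weight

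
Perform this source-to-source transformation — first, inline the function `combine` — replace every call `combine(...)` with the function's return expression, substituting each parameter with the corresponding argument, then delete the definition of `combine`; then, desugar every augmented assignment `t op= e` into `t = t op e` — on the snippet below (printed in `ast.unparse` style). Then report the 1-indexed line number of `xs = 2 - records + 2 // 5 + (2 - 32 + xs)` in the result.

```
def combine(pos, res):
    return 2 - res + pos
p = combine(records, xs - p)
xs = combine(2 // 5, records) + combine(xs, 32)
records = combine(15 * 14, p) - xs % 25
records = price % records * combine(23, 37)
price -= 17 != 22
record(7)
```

2

Transformed code:
p = 2 - (xs - p) + records
xs = 2 - records + 2 // 5 + (2 - 32 + xs)
records = 2 - p + 15 * 14 - xs % 25
records = price % records * (2 - 37 + 23)
price = price - (17 != 22)
record(7)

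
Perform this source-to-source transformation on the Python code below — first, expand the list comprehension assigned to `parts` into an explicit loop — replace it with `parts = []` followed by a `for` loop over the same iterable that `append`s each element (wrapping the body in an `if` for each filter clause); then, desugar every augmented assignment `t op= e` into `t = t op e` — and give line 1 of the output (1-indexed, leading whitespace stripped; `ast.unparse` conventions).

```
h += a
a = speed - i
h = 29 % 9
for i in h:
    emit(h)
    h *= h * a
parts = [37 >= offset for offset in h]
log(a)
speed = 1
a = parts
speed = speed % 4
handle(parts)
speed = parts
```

Transformed code:
h = h + a
a = speed - i
h = 29 % 9
for i in h:
    emit(h)
    h = h * (h * a)
parts = []
for offset in h:
    parts.append(37 >= offset)
log(a)
speed = 1
a = parts
speed = speed % 4
handle(parts)
speed = parts

h = h + a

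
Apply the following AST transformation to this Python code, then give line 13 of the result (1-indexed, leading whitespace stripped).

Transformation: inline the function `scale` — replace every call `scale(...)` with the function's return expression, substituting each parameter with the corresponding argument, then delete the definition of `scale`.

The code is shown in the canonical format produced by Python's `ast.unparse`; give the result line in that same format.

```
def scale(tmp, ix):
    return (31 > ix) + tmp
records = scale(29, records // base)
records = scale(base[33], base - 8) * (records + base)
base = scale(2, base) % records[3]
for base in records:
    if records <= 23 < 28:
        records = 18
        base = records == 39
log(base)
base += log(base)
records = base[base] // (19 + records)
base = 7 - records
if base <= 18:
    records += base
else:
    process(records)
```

records += base

Transformed code:
records = (31 > records // base) + 29
records = ((31 > base - 8) + base[33]) * (records + base)
base = ((31 > base) + 2) % records[3]
for base in records:
    if records <= 23 < 28:
        records = 18
        base = records == 39
log(base)
base += log(base)
records = base[base] // (19 + records)
base = 7 - records
if base <= 18:
    records += base
else:
    process(records)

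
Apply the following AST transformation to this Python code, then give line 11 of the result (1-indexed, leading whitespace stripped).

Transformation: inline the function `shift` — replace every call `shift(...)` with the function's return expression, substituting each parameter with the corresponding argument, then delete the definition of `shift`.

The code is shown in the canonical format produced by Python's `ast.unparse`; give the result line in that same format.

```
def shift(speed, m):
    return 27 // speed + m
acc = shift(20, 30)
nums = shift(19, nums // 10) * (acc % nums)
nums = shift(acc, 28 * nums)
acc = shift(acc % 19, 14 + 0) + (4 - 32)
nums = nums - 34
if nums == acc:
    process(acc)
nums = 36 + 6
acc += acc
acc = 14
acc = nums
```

acc = nums

Transformed code:
acc = 27 // 20 + 30
nums = (27 // 19 + nums // 10) * (acc % nums)
nums = 27 // acc + 28 * nums
acc = 27 // (acc % 19) + (14 + 0) + (4 - 32)
nums = nums - 34
if nums == acc:
    process(acc)
nums = 36 + 6
acc += acc
acc = 14
acc = nums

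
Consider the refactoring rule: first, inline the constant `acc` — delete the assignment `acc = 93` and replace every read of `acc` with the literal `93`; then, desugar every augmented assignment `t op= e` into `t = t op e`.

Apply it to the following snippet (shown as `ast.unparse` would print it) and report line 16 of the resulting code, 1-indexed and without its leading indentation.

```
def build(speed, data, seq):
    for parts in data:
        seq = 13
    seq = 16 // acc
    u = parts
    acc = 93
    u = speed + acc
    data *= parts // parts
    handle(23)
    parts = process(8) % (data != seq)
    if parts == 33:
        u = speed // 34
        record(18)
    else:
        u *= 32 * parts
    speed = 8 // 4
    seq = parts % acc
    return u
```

Transformed code:
def build(speed, data, seq):
    for parts in data:
        seq = 13
    seq = 16 // 93
    u = parts
    u = speed + 93
    data = data * (parts // parts)
    handle(23)
    parts = process(8) % (data != seq)
    if parts == 33:
        u = speed // 34
        record(18)
    else:
        u = u * (32 * parts)
    speed = 8 // 4
    seq = parts % 93
    return u

seq = parts % 93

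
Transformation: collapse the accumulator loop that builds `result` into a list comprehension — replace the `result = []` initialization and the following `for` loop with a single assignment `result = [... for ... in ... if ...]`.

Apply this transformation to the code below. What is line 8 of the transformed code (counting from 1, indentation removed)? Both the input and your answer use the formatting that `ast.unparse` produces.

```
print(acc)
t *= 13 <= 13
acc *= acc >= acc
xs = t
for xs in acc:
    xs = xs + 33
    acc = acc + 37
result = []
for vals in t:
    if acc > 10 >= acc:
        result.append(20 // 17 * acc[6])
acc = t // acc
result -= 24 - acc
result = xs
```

Transformed code:
print(acc)
t *= 13 <= 13
acc *= acc >= acc
xs = t
for xs in acc:
    xs = xs + 33
    acc = acc + 37
result = [20 // 17 * acc[6] for vals in t if acc > 10 >= acc]
acc = t // acc
result -= 24 - acc
result = xs

result = [20 // 17 * acc[6] for vals in t if acc > 10 >= acc]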